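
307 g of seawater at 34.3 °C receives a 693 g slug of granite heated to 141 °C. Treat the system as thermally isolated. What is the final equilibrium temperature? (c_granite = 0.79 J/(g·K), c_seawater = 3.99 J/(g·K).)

Conservation of energy gives ΣQ = 0:
693*0.79*(T − 141) + 307*3.99*(T − 34.3) = 0
547.47(T − 141) + 1224.9(T − 34.3) = 0
(547.47 + 1224.9) T = 547.47*141 + 1224.9*34.3
T ≈ 67.26 °C

T_f ≈ 67.3 °C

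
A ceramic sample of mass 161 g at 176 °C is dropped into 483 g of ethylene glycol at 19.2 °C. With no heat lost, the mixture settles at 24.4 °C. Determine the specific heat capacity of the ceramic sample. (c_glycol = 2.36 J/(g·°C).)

Energy conservation, ΣQ = 0:
161·c·(24.4 − 176) + 483·2.36·(24.4 − 19.2) = 0
-24408 c = -5927.4
c = -5927.4/-24408 ≈ 0.2428 J/(g·°C)

c ≈ 0.243 J/(g·°C)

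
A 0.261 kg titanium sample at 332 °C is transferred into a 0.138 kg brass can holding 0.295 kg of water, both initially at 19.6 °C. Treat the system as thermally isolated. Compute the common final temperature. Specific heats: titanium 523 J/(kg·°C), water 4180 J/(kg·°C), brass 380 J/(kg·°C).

T_f ≈ 49.6 °C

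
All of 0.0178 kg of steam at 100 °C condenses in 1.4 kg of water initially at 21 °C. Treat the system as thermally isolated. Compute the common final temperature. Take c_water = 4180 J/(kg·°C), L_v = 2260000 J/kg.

T_f ≈ 28.8 °C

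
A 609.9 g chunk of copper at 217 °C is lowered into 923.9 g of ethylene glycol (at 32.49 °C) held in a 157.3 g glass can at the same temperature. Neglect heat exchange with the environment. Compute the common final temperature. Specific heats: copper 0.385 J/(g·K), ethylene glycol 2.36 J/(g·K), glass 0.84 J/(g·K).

T_f ≈ 49.5 °C

T_f = Σ m_i c_i T_i / Σ m_i c_i:
T_f = (234.81×217 + 2180.4×32.49 + 132.13×32.49) / (234.81 + 2180.4 + 132.13)
    = 126088 / 2547.3 ≈ 49.50 °C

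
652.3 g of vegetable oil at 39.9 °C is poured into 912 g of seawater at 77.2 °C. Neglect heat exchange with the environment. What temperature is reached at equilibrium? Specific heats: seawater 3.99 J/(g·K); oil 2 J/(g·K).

T_f ≈ 67.4 °C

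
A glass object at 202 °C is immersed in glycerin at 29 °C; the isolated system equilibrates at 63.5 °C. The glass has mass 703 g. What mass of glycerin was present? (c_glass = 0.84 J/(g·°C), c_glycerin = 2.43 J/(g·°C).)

m ≈ 976 g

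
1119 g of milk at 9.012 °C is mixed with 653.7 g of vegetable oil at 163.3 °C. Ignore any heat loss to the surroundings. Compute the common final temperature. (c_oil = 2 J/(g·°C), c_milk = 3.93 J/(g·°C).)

Heat lost by the oil equals heat gained by the milk:
653.7×2×(163.3 − T) = 1119×3.93×(T − 9.012)
1307.4(163.3 − T) = 4397.7(T − 9.012)
5705.1 T = 253130  ⇒  T ≈ 44.37 °C

T_f ≈ 44.4 °C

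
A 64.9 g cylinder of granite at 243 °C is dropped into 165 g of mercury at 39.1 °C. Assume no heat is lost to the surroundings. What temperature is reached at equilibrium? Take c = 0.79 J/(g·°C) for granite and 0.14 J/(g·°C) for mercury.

Setting the total heat transfer to zero:
64.9×0.79×(T − 243) + 165×0.14×(T − 39.1) = 0
51.27(T − 243) + 23.1(T − 39.1) = 0
74.37 T = 13362
T = 13362 / 74.37 = 180 °C

T_f ≈ 179.7 °C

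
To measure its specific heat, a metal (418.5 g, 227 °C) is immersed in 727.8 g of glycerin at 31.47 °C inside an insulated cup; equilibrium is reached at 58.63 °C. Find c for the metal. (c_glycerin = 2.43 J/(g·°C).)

m_s c (T_s − T_f) = m_glycerin c_glycerin (T_f − T_0):
418.5×c×(227 − 58.63) = 727.8×2.43×(58.63 − 31.47)
70463 c = 48034  ⇒  c ≈ 0.6817 J/(g·°C)

c ≈ 0.682 J/(g·°C)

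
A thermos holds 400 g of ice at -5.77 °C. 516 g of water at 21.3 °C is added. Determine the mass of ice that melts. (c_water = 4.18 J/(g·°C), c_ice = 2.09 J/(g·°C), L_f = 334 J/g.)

m_melted ≈ 123 g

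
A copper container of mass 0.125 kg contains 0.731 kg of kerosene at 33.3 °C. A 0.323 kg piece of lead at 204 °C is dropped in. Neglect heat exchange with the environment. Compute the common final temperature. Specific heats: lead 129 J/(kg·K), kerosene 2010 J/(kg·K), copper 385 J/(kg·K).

T_f ≈ 37.9 °C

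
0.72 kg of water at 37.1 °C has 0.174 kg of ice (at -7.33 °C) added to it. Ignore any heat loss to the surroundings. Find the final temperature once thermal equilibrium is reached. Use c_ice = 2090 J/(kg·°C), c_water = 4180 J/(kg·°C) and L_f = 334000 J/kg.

Let T be the final temperature. ΣQ_i = 0:
ice -7.33→0 °C: 0.174·2090·7.33 = 2665.6
  melt ice: 0.174·334000 = 58116
  meltwater 0→T: 0.174·4180·T = 727.32 T
  water cools: 0.72·4180·(T − 37.1) = 3009.6(T − 37.1)
3736.9 T = 111656 − 60782 = 50875
T ≈ 13.61 °C (positive, so assuming full melt was valid).

T_f ≈ 13.6 °C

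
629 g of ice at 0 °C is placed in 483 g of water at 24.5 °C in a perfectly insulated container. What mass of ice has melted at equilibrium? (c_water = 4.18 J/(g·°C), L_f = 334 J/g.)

m_melted ≈ 148 g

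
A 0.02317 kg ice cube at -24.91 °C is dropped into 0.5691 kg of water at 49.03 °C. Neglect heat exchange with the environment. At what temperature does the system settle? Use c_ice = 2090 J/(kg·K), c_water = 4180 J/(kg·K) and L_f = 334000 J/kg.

Sum of m c ΔT and latent-heat terms is zero:
warm ice to 0 °C: 0.02317×2090×(0 − (-24.91)) = 1206.3; melt ice: 0.02317×334000 = 7738.8; meltwater 0→T: 0.02317×4180×T = 96.85 T; water: 2378.8(T − 49.03)
2475.7 T = 116634 − 8945.1 = 107689
T ≈ 43.50 °C. Since T > 0 °C, the all-ice-melts assumption holds.

T_f ≈ 43.5 °C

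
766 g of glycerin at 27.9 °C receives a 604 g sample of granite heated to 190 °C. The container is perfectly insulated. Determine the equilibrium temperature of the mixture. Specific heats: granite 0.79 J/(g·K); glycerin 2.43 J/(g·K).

T_f ≈ 61.0 °C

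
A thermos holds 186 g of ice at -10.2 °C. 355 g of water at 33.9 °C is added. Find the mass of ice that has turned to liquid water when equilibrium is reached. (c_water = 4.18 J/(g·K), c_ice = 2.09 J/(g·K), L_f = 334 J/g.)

Water can give up m c ΔT = 355×4.18×33.9 = 50304 J before reaching 0 °C.
Warming the ice to 0 °C takes 186×2.09×10.2 = 3965.1 J, leaving 46339 J for melting.
Fully melting the ice requires m_ice L_f = 186×334 = 62124 J.
That's not enough to melt it all — equilibrium is at 0 °C with ice remaining.
m_melted×334 = 46339  ⇒  m_melted ≈ 138.7 g.

m_melted ≈ 139 g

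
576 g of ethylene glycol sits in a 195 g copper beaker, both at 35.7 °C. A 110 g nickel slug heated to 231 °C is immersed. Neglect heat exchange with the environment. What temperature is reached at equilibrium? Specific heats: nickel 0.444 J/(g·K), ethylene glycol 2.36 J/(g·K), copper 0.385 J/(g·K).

T_f is the heat-capacity-weighted average of the initial temperatures:
T_f = (48.84×231 + 1359.4×35.7 + 75.08×35.7) / (48.84 + 1359.4 + 75.08)
    = 62491 / 1483.3 ≈ 42.13 °C

T_f ≈ 42.1 °C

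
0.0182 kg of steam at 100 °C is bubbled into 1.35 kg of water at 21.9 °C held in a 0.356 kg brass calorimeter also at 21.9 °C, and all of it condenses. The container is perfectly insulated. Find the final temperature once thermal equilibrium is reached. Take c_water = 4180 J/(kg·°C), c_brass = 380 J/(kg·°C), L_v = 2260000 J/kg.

T_f ≈ 29.9 °C

Let T be the final temperature. ΣQ_i = 0:
latent heat released on condensation: 0.0182×2260000 = 41132; condensate cools 100→T: 0.0182×4180×(T − 100) = 76.08(T − 100); original water: 5643(T − 21.9); brass cup: 0.356×380×(T − 21.9) = 135.28(T − 21.9)
5854.4 T = 41132 + 7607.6 + 126544 = 175284
T ≈ 29.94 °C (< 100 °C, so full condensation is consistent).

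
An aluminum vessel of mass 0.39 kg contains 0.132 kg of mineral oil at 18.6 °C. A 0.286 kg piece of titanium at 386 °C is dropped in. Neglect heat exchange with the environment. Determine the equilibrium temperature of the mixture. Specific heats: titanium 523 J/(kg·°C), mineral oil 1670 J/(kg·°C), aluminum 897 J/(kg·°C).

T_f ≈ 94.9 °C

Taking heat into each body as positive, Σ m c ΔT = 0:
0.286·523·(T − 386) + 0.132·1670·(T − 18.6) + 0.39·897·(T − 18.6) = 0
(149.58 + 220.44 + 349.83) T = 149.58·386 + 220.44·18.6 + 349.83·18.6
T = 68344/719.85 ≈ 94.94 °C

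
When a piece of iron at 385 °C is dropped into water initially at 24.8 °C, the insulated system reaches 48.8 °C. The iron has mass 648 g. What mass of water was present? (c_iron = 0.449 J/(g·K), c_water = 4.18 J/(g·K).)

m ≈ 975 g

Taking heat into each body as positive, Σ m c ΔT = 0:
648·0.449·(48.8 − 385) + m·4.18·(48.8 − 24.8) = 0
100.32 m = 97818
m = 97818/100.32 ≈ 975.1 g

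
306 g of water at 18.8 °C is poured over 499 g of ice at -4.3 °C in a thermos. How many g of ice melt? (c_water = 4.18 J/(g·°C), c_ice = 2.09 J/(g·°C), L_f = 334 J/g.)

m_melted ≈ 58.6 g

Water can give up m c ΔT = 306×4.18×18.8 = 24047 J before reaching 0 °C.
Of that, 499×2.09×4.3 = 4484.5 J goes to bring the ice to 0 °C, leaving 19562 J.
Fully melting the ice requires m_ice L_f = 499×334 = 166666 J.
19562 J < 166666 J, so only part of the ice melts and the system sits at 0 °C.
m_melted×334 = 19562  ⇒  m_melted ≈ 58.57 g.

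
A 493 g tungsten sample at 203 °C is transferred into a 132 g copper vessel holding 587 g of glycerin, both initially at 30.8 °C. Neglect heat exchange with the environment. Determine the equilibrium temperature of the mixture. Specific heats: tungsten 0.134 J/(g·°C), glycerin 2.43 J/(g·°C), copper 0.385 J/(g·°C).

T_f ≈ 38.2 °C

Net heat exchanged in the isolated system is zero:
493×0.134×(T − 203) + 587×2.43×(T − 30.8) + 132×0.385×(T − 30.8) = 0
(66.06 + 1426.4 + 50.82) T = 66.06×203 + 1426.4×30.8 + 50.82×30.8
T = 58909/1543.3 ≈ 38.17 °C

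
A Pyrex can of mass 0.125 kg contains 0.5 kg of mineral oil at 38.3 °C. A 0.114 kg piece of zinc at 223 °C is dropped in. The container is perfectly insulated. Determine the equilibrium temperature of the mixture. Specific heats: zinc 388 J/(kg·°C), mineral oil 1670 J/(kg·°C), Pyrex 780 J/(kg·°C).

Let T be the final temperature. ΣQ_i = 0:
0.114·388·(T − 223) + 0.5·1670·(T − 38.3) + 0.125·780·(T − 38.3) = 0
(44.23 + 835 + 97.5) T = 44.23·223 + 835·38.3 + 97.5·38.3
T = 45578/976.73 ≈ 46.66 °C

T_f ≈ 46.7 °C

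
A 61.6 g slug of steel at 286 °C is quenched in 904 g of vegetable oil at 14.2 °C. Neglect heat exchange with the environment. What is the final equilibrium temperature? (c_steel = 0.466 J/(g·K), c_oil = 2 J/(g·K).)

With ΣQ=0 the equilibrium temperature is the m·c-weighted mean:
T_f = (28.71×286 + 1808×14.2) / (28.71 + 1808)
    = 33883 / 1836.7 ≈ 18.45 °C

T_f ≈ 18.4 °C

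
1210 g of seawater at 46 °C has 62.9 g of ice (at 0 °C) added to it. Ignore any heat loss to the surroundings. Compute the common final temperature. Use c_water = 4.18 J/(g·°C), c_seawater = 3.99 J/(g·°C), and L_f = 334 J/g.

Heat gained plus heat lost sum to zero:
fusion: m_ice L_f = 62.9×334 = 21009
  warm the meltwater: 262.92 T
  seawater cools: 1210×3.99×(T − 46) = 4827.9(T − 46)
5090.8 T = 222083 − 21009 = 201075
T ≈ 39.50 °C (positive, so assuming full melt was valid).

T_f ≈ 39.5 °C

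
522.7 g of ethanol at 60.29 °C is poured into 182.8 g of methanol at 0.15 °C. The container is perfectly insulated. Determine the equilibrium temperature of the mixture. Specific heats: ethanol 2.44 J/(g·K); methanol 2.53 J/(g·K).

|Q_ethanol| = |Q_methanol|:
522.7*2.44*(60.29 − T) = 182.8*2.53*(T − 0.15)
1275.4(60.29 − T) = 462.48(T − 0.15)
1737.9 T = 76963  ⇒  T ≈ 44.29 °C

T_f ≈ 44.3 °C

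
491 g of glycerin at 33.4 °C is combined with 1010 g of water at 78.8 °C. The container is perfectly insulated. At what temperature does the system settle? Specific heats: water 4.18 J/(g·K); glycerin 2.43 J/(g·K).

T_f ≈ 68.8 °C

|Q_water| = |Q_glycerin|:
1010×4.18×(78.8 − T) = 491×2.43×(T − 33.4)
4221.8(78.8 − T) = 1193.1(T − 33.4)
5414.9 T = 372528  ⇒  T ≈ 68.80 °C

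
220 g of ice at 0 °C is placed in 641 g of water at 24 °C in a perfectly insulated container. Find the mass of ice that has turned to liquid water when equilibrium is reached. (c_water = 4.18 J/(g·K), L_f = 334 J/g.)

m_melted ≈ 193 g

Cooling the water to 0 °C releases 641·4.18·24 = 64305 J.
Melting all 220 g of ice would need 220·334 = 73480 J.
64305 J < 73480 J, so only part of the ice melts and the system sits at 0 °C.
m_melt = 64305 / L_f = 192.5 g.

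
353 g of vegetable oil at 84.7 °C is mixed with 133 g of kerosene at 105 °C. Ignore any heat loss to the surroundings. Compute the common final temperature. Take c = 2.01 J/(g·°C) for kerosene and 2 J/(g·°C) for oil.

T_f ≈ 90.3 °C

Net heat exchanged in the isolated system is zero:
133*2.01*(T − 105) + 353*2*(T − 84.7) = 0
267.33(T − 105) + 706(T − 84.7) = 0
(267.33 + 706) T = 267.33*105 + 706*84.7
T ≈ 90.28 °C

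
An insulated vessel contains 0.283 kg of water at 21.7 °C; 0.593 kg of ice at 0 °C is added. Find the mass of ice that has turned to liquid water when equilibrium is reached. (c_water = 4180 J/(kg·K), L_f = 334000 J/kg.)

Heat available from the water dropping to 0 °C: 0.283·4180·21.7 = 25670 J.
To melt every bit of ice: 0.593·334000 = 198062 J.
That's not enough to melt it all — equilibrium is at 0 °C with ice remaining.
m_melted·334000 = 25670  ⇒  m_melted ≈ 0.07686 kg.

m_melted ≈ 0.0769 kg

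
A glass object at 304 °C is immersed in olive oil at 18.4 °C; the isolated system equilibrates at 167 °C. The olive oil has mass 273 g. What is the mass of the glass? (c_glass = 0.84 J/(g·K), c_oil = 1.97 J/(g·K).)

|Q_glass| = |Q_oil|:
m×0.84×(304 − 167) = 273×1.97×(167 − 18.4)
115.08 m = 79919  ⇒  m ≈ 694.5 g

m ≈ 694 g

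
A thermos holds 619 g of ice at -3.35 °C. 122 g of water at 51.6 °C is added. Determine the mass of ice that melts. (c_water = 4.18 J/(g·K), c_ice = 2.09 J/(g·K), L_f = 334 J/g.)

m_melted ≈ 65.8 g

Water can give up m c ΔT = 122×4.18×51.6 = 26314 J before reaching 0 °C.
Warming the ice to 0 °C takes 619×2.09×3.35 = 4333.9 J, leaving 21980 J for melting.
To melt every bit of ice: 619×334 = 206746 J.
That's not enough to melt it all — equilibrium is at 0 °C with ice remaining.
m_melted×334 = 21980  ⇒  m_melted ≈ 65.81 g.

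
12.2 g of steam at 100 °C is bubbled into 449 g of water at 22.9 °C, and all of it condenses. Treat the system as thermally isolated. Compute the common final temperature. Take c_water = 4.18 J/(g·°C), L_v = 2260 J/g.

T_f ≈ 39.2 °C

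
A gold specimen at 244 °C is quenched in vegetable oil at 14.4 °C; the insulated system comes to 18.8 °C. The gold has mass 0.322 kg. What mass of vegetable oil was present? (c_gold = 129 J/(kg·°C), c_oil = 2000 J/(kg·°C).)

m ≈ 1.06 kg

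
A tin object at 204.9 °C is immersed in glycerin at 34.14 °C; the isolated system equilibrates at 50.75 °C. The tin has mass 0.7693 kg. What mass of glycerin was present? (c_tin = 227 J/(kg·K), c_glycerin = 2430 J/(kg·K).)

m ≈ 0.667 kg

Let T be the final temperature. ΣQ_i = 0:
0.7693·227·(50.75 − 204.9) + m·2430·(50.75 − 34.14) = 0
40362 m = 26919
m = 26919/40362 ≈ 0.6669 kg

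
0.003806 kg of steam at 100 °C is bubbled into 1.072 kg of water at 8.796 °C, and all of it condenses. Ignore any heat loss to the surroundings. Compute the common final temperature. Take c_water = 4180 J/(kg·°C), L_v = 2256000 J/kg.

T_f ≈ 11.0 °C

Net heat exchanged in the isolated system is zero:
latent heat released on condensation: 0.003806·2256000 = 8586.3
  condensed water 100 °C→T: 15.91(T − 100)
  water warms: 1.072·4180·(T − 8.796) = 4481(T − 8.796)
4496.9 T = 8586.3 + 1590.9 + 39415 = 49592
T ≈ 11.03 °C — below 100 °C, confirming all the steam condensed.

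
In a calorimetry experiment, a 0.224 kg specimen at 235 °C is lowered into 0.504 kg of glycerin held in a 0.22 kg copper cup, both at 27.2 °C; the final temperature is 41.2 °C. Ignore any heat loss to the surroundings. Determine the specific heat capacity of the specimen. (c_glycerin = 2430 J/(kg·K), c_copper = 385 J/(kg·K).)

Heat gained plus heat lost sum to zero:
0.224×c×(41.2 − 235) + 0.504×2430×(41.2 − 27.2) + 0.22×385×(41.2 − 27.2) = 0
-43.41 c = -18332
c = -18332/-43.41 ≈ 422.3 J/(kg·K)

c ≈ 422 J/(kg·K)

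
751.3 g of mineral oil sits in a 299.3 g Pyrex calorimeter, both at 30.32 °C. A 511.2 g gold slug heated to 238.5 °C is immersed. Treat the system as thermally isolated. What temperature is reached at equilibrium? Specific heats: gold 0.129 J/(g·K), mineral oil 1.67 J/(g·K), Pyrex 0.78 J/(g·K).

T_f ≈ 39.2 °C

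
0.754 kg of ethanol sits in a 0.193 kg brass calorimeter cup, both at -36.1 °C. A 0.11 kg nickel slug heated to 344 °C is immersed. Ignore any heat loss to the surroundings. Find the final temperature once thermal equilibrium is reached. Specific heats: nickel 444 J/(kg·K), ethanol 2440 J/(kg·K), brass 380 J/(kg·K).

T_f ≈ -26.6 °C

T_f = Σ m_i c_i T_i / Σ m_i c_i:
T_f = (48.84×344 + 1839.8×(-36.1) + 73.34×(-36.1)) / (48.84 + 1839.8 + 73.34)
    = -52262 / 1961.9 ≈ -26.64 °C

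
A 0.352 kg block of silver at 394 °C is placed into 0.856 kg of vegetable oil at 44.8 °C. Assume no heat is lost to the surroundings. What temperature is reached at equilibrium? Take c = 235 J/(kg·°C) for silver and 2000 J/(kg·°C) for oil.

T_f ≈ 60.9 °C

Heat lost by the silver equals heat gained by the oil:
0.352·235·(394 − T) = 0.856·2000·(T − 44.8)
82.72(394 − T) = 1712(T − 44.8)
1794.7 T = 109289  ⇒  T ≈ 60.89 °C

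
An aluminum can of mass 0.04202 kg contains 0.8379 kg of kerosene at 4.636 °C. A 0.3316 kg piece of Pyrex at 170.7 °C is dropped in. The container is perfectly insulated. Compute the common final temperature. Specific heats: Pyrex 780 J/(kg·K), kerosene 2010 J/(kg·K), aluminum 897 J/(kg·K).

Taking heat into each body as positive, Σ m c ΔT = 0:
0.3316·780·(T − 170.7) + 0.8379·2010·(T − 4.636) + 0.04202·897·(T − 4.636) = 0
(258.65 + 1684.2 + 37.69) T = 258.65·170.7 + 1684.2·4.636 + 37.69·4.636
T = 52134 / 1980.5 = 26.3 °C

T_f ≈ 26.3 °C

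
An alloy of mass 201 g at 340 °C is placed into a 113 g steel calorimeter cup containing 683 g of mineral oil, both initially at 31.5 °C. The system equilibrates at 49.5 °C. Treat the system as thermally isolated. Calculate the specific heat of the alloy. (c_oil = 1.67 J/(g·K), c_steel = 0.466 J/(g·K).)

c ≈ 0.368 J/(g·K)

Energy conservation, ΣQ = 0:
201·c·(49.5 − 340) + 683·1.67·(49.5 − 31.5) + 113·0.466·(49.5 − 31.5) = 0
-58390 c = -21479
c = -21479/-58390 ≈ 0.3678 J/(g·K)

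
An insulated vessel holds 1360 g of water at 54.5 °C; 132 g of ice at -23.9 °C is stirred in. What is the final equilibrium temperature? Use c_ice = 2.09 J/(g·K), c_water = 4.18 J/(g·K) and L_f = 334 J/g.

Net heat exchanged in the isolated system is zero:
warm ice to 0 °C: 132·2.09·(0 − (-23.9)) = 6593.5; melt ice: 132·334 = 44088; meltwater 0→T: 132·4.18·T = 551.76 T; water cools: 1360·4.18·(T − 54.5) = 5684.8(T − 54.5)
6236.6 T = 309822 − 50682 = 259140
T ≈ 41.55 °C. Since T > 0 °C, the all-ice-melts assumption holds.

T_f ≈ 41.6 °C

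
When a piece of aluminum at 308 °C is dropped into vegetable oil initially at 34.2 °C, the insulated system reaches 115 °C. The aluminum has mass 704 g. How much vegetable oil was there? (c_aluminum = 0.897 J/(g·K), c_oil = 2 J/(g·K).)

m ≈ 754 g

Let T be the final temperature. ΣQ_i = 0:
704×0.897×(115 − 308) + m×2×(115 − 34.2) = 0
161.6 m = 121877
m = 121877/161.6 ≈ 754.2 g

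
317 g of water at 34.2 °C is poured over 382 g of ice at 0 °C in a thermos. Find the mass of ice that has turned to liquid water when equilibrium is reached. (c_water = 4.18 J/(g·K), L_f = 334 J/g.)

m_melted ≈ 136 g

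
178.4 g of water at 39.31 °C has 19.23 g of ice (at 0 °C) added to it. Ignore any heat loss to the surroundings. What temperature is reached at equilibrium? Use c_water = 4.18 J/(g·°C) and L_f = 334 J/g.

T_f ≈ 27.7 °C

Let T be the final temperature. ΣQ_i = 0:
fusion: m_ice L_f = 19.23·334 = 6422.8
  warm the meltwater: 80.38 T
  water: 745.71(T − 39.31)
826.09 T = 29314 − 6422.8 = 22891
T ≈ 27.71 °C — above 0 °C, consistent with complete melting.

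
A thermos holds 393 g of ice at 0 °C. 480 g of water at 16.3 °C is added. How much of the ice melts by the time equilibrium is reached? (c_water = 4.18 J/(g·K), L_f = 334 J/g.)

m_melted ≈ 97.9 g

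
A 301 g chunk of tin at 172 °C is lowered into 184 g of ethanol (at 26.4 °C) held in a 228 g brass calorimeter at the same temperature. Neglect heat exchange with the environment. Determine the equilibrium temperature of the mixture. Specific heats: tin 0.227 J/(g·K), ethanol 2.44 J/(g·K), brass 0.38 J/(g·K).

T_f = Σ m_i c_i T_i / Σ m_i c_i:
T_f = (68.33·172 + 448.96·26.4 + 86.64·26.4) / (68.33 + 448.96 + 86.64)
    = 25892 / 603.93 ≈ 42.87 °C

T_f ≈ 42.9 °C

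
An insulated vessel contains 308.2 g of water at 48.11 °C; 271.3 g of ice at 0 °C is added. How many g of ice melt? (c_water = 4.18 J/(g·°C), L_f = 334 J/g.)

Water can give up m c ΔT = 308.2·4.18·48.11 = 61979 J before reaching 0 °C.
Melting all 271.3 g of ice would need 271.3·334 = 90614 J.
61979 J < 90614 J, so only part of the ice melts and the system sits at 0 °C.
m_melted·334 = 61979  ⇒  m_melted ≈ 185.6 g.

m_melted ≈ 186 g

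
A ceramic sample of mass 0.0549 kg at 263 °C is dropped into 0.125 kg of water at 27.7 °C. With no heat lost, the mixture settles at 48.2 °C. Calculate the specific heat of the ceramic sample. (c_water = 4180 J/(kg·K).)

c ≈ 908 J/(kg·K)

Heat gained plus heat lost sum to zero:
0.0549·c·(48.2 − 263) + 0.125·4180·(48.2 − 27.7) = 0
-11.79 c = -10711
c = -10711/-11.79 ≈ 908.3 J/(kg·K)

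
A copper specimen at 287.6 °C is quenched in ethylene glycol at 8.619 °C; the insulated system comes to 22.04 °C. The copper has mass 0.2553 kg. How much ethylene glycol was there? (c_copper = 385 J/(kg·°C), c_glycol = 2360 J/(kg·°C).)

m ≈ 0.824 kg

|Q_copper| = |Q_glycol|:
0.2553·385·(287.6 − 22.04) = m·2360·(22.04 − 8.619)
31674 m = 26102  ⇒  m ≈ 0.8241 kg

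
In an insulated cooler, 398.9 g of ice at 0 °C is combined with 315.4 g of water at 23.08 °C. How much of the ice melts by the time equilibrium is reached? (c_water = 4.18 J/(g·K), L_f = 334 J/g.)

Cooling the water to 0 °C releases 315.4×4.18×23.08 = 30428 J.
Melting all 398.9 g of ice would need 398.9×334 = 133233 J.
Since 30428 < 133233 J, not all the ice melts; equilibrium is at 0 °C.
m_melt = 30428 / L_f = 91.1 g.

m_melted ≈ 91.1 g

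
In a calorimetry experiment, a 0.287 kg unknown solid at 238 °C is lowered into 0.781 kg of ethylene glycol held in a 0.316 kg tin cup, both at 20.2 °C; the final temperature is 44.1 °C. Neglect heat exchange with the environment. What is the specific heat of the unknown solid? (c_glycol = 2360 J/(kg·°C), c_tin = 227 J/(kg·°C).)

Conservation of energy gives ΣQ = 0:
0.287×c×(44.1 − 238) + 0.781×2360×(44.1 − 20.2) + 0.316×227×(44.1 − 20.2) = 0
-55.65 c = -45766
c = -45766/-55.65 ≈ 822.4 J/(kg·°C)

c ≈ 822 J/(kg·°C)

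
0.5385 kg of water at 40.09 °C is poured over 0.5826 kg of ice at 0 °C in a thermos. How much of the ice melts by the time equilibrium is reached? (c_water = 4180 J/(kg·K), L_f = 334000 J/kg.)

Cooling the water to 0 °C releases 0.5385·4180·40.09 = 90240 J.
Fully melting the ice requires m_ice L_f = 0.5826·334000 = 194588 J.
Since 90240 < 194588 J, not all the ice melts; equilibrium is at 0 °C.
m_melted·334000 = 90240  ⇒  m_melted ≈ 0.2702 kg.

m_melted ≈ 0.27 kg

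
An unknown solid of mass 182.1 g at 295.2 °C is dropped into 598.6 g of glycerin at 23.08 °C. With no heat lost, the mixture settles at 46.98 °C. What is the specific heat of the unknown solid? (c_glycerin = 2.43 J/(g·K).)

Heat gained plus heat lost sum to zero:
182.1·c·(46.98 − 295.2) + 598.6·2.43·(46.98 − 23.08) = 0
-45201 c = -34765
c = -34765/-45201 ≈ 0.7691 J/(g·K)

c ≈ 0.769 J/(g·K)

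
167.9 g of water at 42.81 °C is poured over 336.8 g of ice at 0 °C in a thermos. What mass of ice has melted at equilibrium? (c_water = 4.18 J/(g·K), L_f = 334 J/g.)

m_melted ≈ 90 g

Cooling the water to 0 °C releases 167.9×4.18×42.81 = 30045 J.
Fully melting the ice requires m_ice L_f = 336.8×334 = 112491 J.
30045 J < 112491 J, so only part of the ice melts and the system sits at 0 °C.
Mass melted = 30045/334 ≈ 89.96 g.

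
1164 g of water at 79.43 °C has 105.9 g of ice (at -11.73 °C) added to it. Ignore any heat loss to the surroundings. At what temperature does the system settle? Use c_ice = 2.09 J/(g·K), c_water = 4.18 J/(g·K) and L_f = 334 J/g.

T_f ≈ 65.7 °C

Taking heat into each body as positive, Σ m c ΔT = 0:
warm ice to 0 °C: 105.9×2.09×(0 − (-11.73)) = 2596.2; latent heat to melt: 105.9×334 = 35371; meltwater 0→T: 105.9×4.18×T = 442.66 T; water: 4865.5(T − 79.43)
5308.2 T = 386468 − 37967 = 348501
T ≈ 65.65 °C — above 0 °C, consistent with complete melting.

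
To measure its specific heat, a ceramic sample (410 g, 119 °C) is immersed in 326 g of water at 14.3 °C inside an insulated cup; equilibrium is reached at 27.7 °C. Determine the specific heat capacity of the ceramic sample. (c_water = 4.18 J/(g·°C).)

Setting the total heat transfer to zero:
410·c·(27.7 − 119) + 326·4.18·(27.7 − 14.3) = 0
-37433 c = -18260
c = -18260/-37433 ≈ 0.4878 J/(g·°C)

c ≈ 0.488 J/(g·°C)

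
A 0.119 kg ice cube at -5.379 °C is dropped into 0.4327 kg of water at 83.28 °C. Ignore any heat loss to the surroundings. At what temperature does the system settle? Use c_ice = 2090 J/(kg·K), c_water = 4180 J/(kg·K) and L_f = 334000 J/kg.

Conservation of energy gives ΣQ = 0:
ice -5.379→0 °C: 0.119·2090·5.379 = 1337.8; fusion: m_ice L_f = 0.119·334000 = 39746; meltwater 0→T: 0.119·4180·T = 497.42 T; water: 1808.7(T − 83.28)
2306.1 T = 150627 − 41084 = 109544
T ≈ 47.50 °C. Since T > 0 °C, the all-ice-melts assumption holds.

T_f ≈ 47.5 °C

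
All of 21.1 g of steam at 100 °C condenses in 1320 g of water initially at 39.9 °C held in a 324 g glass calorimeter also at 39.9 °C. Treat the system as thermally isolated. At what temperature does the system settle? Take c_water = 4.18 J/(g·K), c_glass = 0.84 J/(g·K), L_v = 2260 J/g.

Conservation of energy gives ΣQ = 0:
condense steam: −21.1×2260 = −47686
  condensate cools 100→T: 21.1×4.18×(T − 100) = 88.2(T − 100)
  water warms: 1320×4.18×(T − 39.9) = 5517.6(T − 39.9)
  glass cup: 324×0.84×(T − 39.9) = 272.16(T − 39.9)
5878 T = 47686 + 8819.8 + 231011 = 287517
T ≈ 48.91 °C — below 100 °C, confirming all the steam condensed.

T_f ≈ 48.9 °C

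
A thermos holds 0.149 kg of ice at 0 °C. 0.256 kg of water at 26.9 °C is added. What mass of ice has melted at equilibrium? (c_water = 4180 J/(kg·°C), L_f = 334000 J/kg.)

m_melted ≈ 0.0862 kg

Cooling the water to 0 °C releases 0.256·4180·26.9 = 28785 J.
Melting all 0.149 kg of ice would need 0.149·334000 = 49766 J.
28785 J < 49766 J, so only part of the ice melts and the system sits at 0 °C.
m_melted·334000 = 28785  ⇒  m_melted ≈ 0.08618 kg.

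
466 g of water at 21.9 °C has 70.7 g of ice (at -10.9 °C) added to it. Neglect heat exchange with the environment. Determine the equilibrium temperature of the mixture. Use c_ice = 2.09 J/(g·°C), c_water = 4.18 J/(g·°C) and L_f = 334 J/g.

T_f ≈ 7.8 °C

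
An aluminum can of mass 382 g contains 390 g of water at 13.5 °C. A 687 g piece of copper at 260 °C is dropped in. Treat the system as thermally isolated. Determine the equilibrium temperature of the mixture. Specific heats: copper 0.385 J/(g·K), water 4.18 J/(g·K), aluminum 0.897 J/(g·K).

T_f ≈ 42.6 °C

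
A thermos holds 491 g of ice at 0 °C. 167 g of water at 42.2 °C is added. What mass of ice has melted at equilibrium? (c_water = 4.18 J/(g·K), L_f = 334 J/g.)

m_melted ≈ 88.2 g

Heat available from the water dropping to 0 °C: 167·4.18·42.2 = 29458 J.
Melting all 491 g of ice would need 491·334 = 163994 J.
29458 J < 163994 J, so only part of the ice melts and the system sits at 0 °C.
m_melt = 29458 / L_f = 88.2 g.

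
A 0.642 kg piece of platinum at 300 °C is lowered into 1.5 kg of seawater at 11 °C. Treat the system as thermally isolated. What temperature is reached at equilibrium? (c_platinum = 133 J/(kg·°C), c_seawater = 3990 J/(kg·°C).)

Set heat shed by the hot body equal to heat absorbed by the cold body:
0.642*133*(300 − T) = 1.5*3990*(T − 11)
85.39(300 − T) = 5985(T − 11)
6070.4 T = 91451  ⇒  T ≈ 15.07 °C

T_f ≈ 15.1 °C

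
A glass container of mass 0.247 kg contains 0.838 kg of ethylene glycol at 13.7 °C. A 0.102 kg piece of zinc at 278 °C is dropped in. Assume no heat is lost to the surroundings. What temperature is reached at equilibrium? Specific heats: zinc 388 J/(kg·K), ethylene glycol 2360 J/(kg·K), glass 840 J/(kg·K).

T_f ≈ 18.4 °C

Setting the total heat transfer to zero:
0.102×388×(T − 278) + 0.838×2360×(T − 13.7) + 0.247×840×(T − 13.7) = 0
39.58(T − 278) + 1977.7(T − 13.7) + 207.48(T − 13.7) = 0
(39.58 + 1977.7 + 207.48) T = 39.58×278 + 1977.7×13.7 + 207.48×13.7
T = 40939 / 2224.7 = 18.4 °C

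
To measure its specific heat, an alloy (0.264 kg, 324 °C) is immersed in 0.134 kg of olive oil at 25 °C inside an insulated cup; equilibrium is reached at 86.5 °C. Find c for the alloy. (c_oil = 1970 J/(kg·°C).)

c ≈ 259 J/(kg·°C)

Heat lost by the alloy = heat gained by the oil:
0.264×c×(324 − 86.5) = 0.134×1970×(86.5 − 25)
62.7 c = 16235  ⇒  c ≈ 258.9 J/(kg·°C)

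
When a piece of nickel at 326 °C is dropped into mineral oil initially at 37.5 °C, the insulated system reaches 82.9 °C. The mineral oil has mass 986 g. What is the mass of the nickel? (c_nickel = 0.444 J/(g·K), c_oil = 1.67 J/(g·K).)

m ≈ 693 g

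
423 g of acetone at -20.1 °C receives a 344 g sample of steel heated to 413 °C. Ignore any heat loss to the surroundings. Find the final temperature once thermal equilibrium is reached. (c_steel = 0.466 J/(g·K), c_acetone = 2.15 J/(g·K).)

T_f is the heat-capacity-weighted average of the initial temperatures:
T_f = (160.3×413 + 909.45×(-20.1)) / (160.3 + 909.45)
    = 47926 / 1069.8 ≈ 44.80 °C

T_f ≈ 44.8 °C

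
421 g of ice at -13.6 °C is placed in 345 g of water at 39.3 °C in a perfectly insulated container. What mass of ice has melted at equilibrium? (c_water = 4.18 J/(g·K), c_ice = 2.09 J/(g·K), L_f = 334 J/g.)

Water can give up m c ΔT = 345×4.18×39.3 = 56675 J before reaching 0 °C.
Warming the ice to 0 °C takes 421×2.09×13.6 = 11967 J, leaving 44708 J for melting.
Fully melting the ice requires m_ice L_f = 421×334 = 140614 J.
That's not enough to melt it all — equilibrium is at 0 °C with ice remaining.
m_melted×334 = 44708  ⇒  m_melted ≈ 133.9 g.

m_melted ≈ 134 g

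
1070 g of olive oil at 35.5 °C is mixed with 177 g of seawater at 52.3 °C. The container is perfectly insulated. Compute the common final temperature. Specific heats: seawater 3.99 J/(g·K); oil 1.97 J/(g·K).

T_f ≈ 39.7 °C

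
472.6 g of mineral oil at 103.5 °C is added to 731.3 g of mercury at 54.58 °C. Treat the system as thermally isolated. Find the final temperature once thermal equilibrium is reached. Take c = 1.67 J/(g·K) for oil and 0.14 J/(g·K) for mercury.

Heat lost by the oil equals heat gained by the mercury:
472.6*1.67*(103.5 − T) = 731.3*0.14*(T − 54.58)
789.24(103.5 − T) = 102.38(T − 54.58)
891.62 T = 87275  ⇒  T ≈ 97.88 °C

T_f ≈ 97.9 °C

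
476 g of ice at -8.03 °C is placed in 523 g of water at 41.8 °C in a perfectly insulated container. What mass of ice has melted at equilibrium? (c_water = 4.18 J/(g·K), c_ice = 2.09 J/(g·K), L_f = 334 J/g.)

Cooling the water to 0 °C releases 523×4.18×41.8 = 91381 J.
Of that, 476×2.09×8.03 = 7988.6 J goes to bring the ice to 0 °C, leaving 83392 J.
Fully melting the ice requires m_ice L_f = 476×334 = 158984 J.
That's not enough to melt it all — equilibrium is at 0 °C with ice remaining.
m_melted×334 = 83392  ⇒  m_melted ≈ 249.7 g.

m_melted ≈ 250 g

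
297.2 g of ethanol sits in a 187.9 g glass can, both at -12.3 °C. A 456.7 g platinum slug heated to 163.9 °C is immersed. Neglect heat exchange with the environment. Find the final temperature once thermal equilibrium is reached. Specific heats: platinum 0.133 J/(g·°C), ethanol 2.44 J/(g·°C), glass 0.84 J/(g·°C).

Net heat exchanged in the isolated system is zero:
456.7·0.133·(T − 163.9) + 297.2·2.44·(T − (-12.3)) + 187.9·0.84·(T − (-12.3)) = 0
60.74(T − 163.9) + 725.17(T − (-12.3)) + 157.84(T − (-12.3)) = 0
943.75 T = -905.48
T ≈ -0.96 °C

T_f ≈ -1.0 °C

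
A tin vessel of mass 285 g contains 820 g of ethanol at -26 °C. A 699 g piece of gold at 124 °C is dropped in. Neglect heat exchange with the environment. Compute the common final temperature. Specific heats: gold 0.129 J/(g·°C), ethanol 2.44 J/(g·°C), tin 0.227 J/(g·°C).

Taking heat into each body as positive, Σ m c ΔT = 0:
699*0.129*(T − 124) + 820*2.44*(T − (-26)) + 285*0.227*(T − (-26)) = 0
(90.17 + 2000.8 + 64.7) T = 90.17*124 + 2000.8*(-26) + 64.7*(-26)
T = -42522 / 2155.7 = -19.7 °C

T_f ≈ -19.7 °C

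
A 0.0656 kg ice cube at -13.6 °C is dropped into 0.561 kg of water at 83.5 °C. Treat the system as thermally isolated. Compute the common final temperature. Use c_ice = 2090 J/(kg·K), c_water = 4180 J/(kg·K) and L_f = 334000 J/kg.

T_f ≈ 65.7 °C

Energy balance with sensible and latent terms:
warm ice to 0 °C: 0.0656×2090×(0 − (-13.6)) = 1864.6
  melt ice: 0.0656×334000 = 21910
  warm the meltwater: 274.21 T
  water: 2345(T − 83.5)
2619.2 T = 195806 − 23775 = 172031
T ≈ 65.68 °C. Since T > 0 °C, the all-ice-melts assumption holds.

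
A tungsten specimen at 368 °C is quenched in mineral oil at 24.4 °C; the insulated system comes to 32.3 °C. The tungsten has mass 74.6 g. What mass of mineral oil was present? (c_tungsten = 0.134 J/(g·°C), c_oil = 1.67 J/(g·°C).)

|Q_tungsten| = |Q_oil|:
74.6×0.134×(368 − 32.3) = m×1.67×(32.3 − 24.4)
13.19 m = 3355.8  ⇒  m ≈ 254.4 g

m ≈ 254 g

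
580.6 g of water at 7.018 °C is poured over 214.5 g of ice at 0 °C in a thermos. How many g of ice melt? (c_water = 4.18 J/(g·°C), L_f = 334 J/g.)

Heat available from the water dropping to 0 °C: 580.6·4.18·7.018 = 17032 J.
To melt every bit of ice: 214.5·334 = 71643 J.
That's not enough to melt it all — equilibrium is at 0 °C with ice remaining.
m_melt = 17032 / L_f = 50.99 g.

m_melted ≈ 51 g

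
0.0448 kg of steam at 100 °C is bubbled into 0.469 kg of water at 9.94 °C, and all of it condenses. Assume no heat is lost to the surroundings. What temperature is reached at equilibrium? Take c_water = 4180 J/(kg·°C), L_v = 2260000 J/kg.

T_f ≈ 64.9 °C

Energy balance with sensible and latent terms:
condense steam: −0.0448×2260000 = −101248; condensate cools 100→T: 0.0448×4180×(T − 100) = 187.26(T − 100); water warms: 0.469×4180×(T − 9.94) = 1960.4(T − 9.94)
2147.7 T = 101248 + 18726 + 19487 = 139461
T ≈ 64.94 °C — below 100 °C, confirming all the steam condensed.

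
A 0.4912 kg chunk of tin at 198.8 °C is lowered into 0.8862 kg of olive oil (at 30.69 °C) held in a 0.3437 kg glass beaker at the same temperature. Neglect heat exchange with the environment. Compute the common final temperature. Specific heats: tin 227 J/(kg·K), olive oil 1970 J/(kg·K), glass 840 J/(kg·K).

Taking heat into each body as positive, Σ m c ΔT = 0:
0.4912×227×(T − 198.8) + 0.8862×1970×(T − 30.69) + 0.3437×840×(T − 30.69) = 0
2146 T = 84606
T = 84606 / 2146 = 39.4 °C

T_f ≈ 39.4 °C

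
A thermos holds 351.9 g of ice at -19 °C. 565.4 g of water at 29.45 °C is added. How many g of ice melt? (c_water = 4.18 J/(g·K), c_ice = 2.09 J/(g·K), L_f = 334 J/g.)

Cooling the water to 0 °C releases 565.4·4.18·29.45 = 69601 J.
Of that, 351.9·2.09·19 = 13974 J goes to bring the ice to 0 °C, leaving 55627 J.
Fully melting the ice requires m_ice L_f = 351.9·334 = 117535 J.
That's not enough to melt it all — equilibrium is at 0 °C with ice remaining.
Mass melted = 55627/334 ≈ 166.5 g.

m_melted ≈ 167 g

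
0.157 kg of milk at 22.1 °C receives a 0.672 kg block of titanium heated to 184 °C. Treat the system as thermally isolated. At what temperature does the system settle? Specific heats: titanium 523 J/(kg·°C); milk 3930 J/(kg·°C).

Energy conservation, ΣQ = 0:
0.672·523·(T − 184) + 0.157·3930·(T − 22.1) = 0
(351.46 + 617.01) T = 351.46·184 + 617.01·22.1
T = 78304/968.47 ≈ 80.85 °C

T_f ≈ 80.9 °C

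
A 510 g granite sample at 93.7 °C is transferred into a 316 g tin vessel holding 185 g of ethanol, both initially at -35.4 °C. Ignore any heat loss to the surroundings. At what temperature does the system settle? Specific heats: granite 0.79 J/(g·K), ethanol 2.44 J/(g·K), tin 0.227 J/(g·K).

T_f is the heat-capacity-weighted average of the initial temperatures:
T_f = (402.9×93.7 + 451.4×(-35.4) + 71.73×(-35.4)) / (402.9 + 451.4 + 71.73)
    = 19233 / 926.03 ≈ 20.77 °C

T_f ≈ 20.8 °C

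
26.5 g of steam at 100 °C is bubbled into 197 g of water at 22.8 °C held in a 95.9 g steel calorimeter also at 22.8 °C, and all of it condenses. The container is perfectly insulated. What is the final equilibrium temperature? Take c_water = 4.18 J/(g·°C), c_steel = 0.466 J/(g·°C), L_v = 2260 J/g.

T_f ≈ 92.7 °C

Conservation of energy gives ΣQ = 0:
latent heat released on condensation: 26.5·2260 = 59890
  condensate cools 100→T: 26.5·4.18·(T − 100) = 110.77(T − 100)
  water warms: 197·4.18·(T − 22.8) = 823.46(T − 22.8)
  cup: 44.69(T − 22.8)
978.92 T = 59890 + 11077 + 19794 = 90761
T ≈ 92.72 °C, under the boiling point, so the assumption holds.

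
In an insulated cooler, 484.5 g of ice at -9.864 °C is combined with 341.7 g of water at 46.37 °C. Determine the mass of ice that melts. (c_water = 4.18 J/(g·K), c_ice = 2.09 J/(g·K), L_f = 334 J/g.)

Heat available from the water dropping to 0 °C: 341.7·4.18·46.37 = 66231 J.
Of that, 484.5·2.09·9.864 = 9988.3 J goes to bring the ice to 0 °C, leaving 56242 J.
Fully melting the ice requires m_ice L_f = 484.5·334 = 161823 J.
56242 J < 161823 J, so only part of the ice melts and the system sits at 0 °C.
m_melted·334 = 56242  ⇒  m_melted ≈ 168.4 g.

m_melted ≈ 168 g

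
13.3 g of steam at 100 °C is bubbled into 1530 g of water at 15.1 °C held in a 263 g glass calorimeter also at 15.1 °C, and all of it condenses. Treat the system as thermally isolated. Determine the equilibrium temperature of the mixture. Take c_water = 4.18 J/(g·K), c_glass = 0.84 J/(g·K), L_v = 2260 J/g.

Let T be the final temperature. ΣQ_i = 0:
condense steam: −13.3×2260 = −30058; condensed water 100 °C→T: 55.59(T − 100); original water: 6395.4(T − 15.1); glass cup: 263×0.84×(T − 15.1) = 220.92(T − 15.1)
6671.9 T = 30058 + 5559.4 + 99906 = 135524
T ≈ 20.31 °C, under the boiling point, so the assumption holds.

T_f ≈ 20.3 °C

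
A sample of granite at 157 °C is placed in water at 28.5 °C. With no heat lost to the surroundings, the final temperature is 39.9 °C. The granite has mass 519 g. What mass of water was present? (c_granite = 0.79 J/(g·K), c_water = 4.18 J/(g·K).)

Heat lost by the granite = heat gained by the water:
519·0.79·(157 − 39.9) = m·4.18·(39.9 − 28.5)
47.65 m = 48012  ⇒  m ≈ 1008 g

m ≈ 1010 g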